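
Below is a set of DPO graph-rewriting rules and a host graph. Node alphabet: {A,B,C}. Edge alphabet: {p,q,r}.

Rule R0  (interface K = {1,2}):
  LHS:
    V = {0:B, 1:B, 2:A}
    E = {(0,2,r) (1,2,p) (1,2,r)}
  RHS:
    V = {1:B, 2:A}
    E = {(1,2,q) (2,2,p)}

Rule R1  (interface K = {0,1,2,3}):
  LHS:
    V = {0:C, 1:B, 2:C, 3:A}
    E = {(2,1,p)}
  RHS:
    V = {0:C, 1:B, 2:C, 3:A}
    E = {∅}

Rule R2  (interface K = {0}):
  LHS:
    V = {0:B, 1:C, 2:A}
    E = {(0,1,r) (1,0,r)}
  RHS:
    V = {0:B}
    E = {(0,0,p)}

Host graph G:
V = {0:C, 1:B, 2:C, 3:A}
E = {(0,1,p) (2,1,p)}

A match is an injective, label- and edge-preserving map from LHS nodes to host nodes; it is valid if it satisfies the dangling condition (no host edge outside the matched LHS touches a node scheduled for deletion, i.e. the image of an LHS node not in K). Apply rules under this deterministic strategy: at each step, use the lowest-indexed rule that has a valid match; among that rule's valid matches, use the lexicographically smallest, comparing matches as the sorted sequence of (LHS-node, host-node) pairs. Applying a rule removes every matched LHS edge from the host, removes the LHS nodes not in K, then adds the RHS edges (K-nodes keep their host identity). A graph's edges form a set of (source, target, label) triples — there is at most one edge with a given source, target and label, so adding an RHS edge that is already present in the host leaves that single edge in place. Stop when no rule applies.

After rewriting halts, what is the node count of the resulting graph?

Answer: 4

Rewrite trace:
start.  V:4 E:2  edges: 0-p->1 2-p->1
1. fire R1 via {0↦0, 1↦1, 2↦2, 3↦3}  →  V:4 E:1  edges: 0-p->1
2. fire R1 via {0↦2, 1↦1, 2↦0, 3↦3}  →  V:4 E:0  edges: ∅
final graph: no rule applies after step 2
NF nodes: {0:C, 1:B, 2:C, 3:A}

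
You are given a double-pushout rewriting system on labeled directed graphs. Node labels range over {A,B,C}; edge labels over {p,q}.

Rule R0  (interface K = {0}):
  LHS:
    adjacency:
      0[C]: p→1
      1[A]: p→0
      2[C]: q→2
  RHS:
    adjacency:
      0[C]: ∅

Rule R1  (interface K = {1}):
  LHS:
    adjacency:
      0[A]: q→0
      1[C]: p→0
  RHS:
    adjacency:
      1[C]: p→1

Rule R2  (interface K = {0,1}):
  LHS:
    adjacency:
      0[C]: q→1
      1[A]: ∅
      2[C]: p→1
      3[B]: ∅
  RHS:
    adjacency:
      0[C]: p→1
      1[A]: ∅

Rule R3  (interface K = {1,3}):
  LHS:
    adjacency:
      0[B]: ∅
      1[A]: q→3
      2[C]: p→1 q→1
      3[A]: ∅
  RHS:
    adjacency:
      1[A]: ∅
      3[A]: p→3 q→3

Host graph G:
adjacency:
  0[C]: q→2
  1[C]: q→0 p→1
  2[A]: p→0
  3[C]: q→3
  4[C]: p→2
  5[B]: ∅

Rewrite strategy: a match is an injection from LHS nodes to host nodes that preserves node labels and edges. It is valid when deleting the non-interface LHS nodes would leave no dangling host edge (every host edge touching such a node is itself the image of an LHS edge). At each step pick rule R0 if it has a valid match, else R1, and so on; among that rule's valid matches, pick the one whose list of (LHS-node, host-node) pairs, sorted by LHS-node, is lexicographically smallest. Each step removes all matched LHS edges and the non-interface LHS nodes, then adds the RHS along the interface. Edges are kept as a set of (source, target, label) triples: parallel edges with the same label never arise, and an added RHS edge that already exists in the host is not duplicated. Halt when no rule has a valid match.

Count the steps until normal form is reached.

initial: |V|=6 |E|=6  E = 0-q->2 1-q->0 1-p->1 2-p->0 3-q->3 4-p->2
step 1: apply R2 at {0↦0, 1↦2, 2↦4, 3↦5}  → |V|=4 |E|=5  E = 0-p->2 1-q->0 1-p->1 2-p->0 3-q->3
step 2: apply R0 at {0↦0, 1↦2, 2↦3}  → |V|=2 |E|=2  E = 1-q->0 1-p->1
normal form: no rule applies after step 2

Answer: 2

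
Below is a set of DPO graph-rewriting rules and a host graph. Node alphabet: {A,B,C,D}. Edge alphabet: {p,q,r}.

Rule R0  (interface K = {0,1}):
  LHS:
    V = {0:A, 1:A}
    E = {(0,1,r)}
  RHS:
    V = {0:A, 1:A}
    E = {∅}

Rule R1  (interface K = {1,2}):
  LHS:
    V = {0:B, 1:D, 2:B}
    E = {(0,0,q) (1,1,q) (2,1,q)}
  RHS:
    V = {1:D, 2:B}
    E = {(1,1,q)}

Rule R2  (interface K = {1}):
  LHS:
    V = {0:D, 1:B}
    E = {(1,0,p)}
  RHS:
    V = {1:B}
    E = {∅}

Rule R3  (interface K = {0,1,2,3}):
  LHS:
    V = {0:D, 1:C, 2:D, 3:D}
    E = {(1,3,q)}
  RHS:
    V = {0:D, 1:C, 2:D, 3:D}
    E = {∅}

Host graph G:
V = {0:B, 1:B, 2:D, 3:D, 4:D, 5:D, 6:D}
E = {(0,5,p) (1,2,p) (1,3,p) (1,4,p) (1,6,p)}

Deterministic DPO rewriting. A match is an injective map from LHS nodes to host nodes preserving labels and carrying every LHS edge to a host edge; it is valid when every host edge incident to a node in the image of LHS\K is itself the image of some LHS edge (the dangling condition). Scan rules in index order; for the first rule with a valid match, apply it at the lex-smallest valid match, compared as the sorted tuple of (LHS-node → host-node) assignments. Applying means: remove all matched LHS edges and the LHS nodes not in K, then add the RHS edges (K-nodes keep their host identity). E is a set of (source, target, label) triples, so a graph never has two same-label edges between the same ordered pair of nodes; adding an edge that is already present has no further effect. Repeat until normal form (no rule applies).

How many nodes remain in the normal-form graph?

[0] host  ⇒  7 nodes, 5 edges  {0-p->5 1-p->2 1-p->3 1-p->4 1-p->6}
[1] R2 @ {0↦2, 1↦1}  ⇒  6 nodes, 4 edges  {0-p->5 1-p->3 1-p->4 1-p->6}
[2] R2 @ {0↦3, 1↦1}  ⇒  5 nodes, 3 edges  {0-p->5 1-p->4 1-p->6}
[3] R2 @ {0↦4, 1↦1}  ⇒  4 nodes, 2 edges  {0-p->5 1-p->6}
[4] R2 @ {0↦5, 1↦0}  ⇒  3 nodes, 1 edges  {1-p->6}
[5] R2 @ {0↦6, 1↦1}  ⇒  2 nodes, 0 edges  {∅}
normal form: no rule applies after step 5
NF nodes: {0:B, 1:B}

Answer: 2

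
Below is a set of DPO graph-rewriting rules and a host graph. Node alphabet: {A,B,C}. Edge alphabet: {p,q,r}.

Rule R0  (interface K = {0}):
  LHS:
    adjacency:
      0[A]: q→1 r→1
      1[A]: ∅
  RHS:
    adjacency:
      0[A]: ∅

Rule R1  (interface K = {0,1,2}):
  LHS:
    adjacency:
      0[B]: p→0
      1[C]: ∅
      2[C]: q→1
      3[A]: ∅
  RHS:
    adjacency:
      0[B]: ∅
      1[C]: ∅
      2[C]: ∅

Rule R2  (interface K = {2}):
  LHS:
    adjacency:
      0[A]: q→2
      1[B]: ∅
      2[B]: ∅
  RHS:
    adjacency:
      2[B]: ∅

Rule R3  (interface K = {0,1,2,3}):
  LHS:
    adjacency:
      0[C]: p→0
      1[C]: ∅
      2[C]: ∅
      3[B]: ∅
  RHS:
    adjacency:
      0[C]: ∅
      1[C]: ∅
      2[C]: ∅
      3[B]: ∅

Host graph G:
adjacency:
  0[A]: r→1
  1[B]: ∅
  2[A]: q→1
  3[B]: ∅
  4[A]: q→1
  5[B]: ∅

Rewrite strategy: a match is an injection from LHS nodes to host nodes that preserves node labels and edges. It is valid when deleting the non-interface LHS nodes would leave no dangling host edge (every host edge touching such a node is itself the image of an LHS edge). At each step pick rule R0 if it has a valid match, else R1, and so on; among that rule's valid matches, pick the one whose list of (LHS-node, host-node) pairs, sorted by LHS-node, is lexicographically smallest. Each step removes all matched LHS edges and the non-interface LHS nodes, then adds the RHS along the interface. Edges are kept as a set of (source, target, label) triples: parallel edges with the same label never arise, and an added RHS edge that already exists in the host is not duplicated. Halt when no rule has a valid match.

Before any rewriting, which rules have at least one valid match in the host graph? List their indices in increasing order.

Answer: [R2]

Rewrite trace:
R0: no valid match — LHS pattern not found
R1: no valid match — LHS pattern not found
R2: 4 valid matches — {0↦2, 1↦3, 2↦1}, {0↦2, 1↦5, 2↦1}, {0↦4, 1↦3, 2↦1} (+1 more)
R3: no valid match — LHS pattern not found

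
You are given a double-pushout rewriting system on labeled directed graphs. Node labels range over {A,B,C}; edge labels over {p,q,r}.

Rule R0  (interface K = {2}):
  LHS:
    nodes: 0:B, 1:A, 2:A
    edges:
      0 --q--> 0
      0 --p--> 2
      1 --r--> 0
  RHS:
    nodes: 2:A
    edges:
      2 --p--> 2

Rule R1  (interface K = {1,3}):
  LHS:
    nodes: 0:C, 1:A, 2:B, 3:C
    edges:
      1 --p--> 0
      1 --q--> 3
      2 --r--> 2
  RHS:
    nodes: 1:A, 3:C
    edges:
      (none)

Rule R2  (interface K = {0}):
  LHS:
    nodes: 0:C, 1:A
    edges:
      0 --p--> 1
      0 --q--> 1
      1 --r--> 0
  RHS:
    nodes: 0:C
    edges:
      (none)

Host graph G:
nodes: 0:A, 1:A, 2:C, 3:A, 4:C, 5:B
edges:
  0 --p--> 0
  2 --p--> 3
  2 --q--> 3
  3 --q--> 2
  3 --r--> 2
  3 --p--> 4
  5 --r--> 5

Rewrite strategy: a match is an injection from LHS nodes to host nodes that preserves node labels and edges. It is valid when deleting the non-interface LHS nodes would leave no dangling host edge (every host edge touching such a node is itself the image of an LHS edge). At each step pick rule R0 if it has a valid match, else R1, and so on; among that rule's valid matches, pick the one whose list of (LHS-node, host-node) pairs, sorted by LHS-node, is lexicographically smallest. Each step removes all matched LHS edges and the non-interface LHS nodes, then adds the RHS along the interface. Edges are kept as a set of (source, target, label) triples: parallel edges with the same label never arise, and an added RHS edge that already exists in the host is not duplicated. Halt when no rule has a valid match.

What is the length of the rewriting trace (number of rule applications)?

initial: |V|=6 |E|=7  E = 0-p->0 2-p->3 2-q->3 3-q->2 3-r->2 3-p->4 5-r->5
step 1: apply R1 at {0↦4, 1↦3, 2↦5, 3↦2}  → |V|=4 |E|=4  E = 0-p->0 2-p->3 2-q->3 3-r->2
step 2: apply R2 at {0↦2, 1↦3}  → |V|=3 |E|=1  E = 0-p->0
final graph: no rule applies after step 2

Answer: 2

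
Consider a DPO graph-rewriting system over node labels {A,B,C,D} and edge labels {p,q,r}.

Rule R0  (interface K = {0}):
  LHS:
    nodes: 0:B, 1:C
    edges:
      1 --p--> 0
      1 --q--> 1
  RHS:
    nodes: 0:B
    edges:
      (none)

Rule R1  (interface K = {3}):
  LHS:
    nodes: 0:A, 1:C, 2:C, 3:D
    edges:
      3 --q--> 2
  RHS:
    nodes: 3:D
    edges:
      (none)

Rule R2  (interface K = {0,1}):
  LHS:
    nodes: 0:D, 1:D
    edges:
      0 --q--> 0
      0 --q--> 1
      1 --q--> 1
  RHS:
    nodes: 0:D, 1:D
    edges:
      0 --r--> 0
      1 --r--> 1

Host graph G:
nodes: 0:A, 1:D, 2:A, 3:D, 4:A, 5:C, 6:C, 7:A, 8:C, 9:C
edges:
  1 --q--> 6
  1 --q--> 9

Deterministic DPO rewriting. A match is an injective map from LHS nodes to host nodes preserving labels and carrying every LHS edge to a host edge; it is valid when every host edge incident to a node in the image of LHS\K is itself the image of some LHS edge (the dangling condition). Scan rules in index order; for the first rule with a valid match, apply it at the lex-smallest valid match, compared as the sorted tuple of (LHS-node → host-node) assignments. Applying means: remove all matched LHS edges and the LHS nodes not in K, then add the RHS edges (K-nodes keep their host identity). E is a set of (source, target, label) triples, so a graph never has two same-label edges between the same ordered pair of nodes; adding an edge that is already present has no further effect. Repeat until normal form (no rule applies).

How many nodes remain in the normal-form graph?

[0] host  ⇒  10 nodes, 2 edges  {1-q->6 1-q->9}
[1] R1 @ {0↦0, 1↦5, 2↦6, 3↦1}  ⇒  7 nodes, 1 edges  {1-q->9}
[2] R1 @ {0↦2, 1↦8, 2↦9, 3↦1}  ⇒  4 nodes, 0 edges  {∅}
final graph: no rule applies after step 2
NF nodes: {1:D, 3:D, 4:A, 7:A}

Answer: 4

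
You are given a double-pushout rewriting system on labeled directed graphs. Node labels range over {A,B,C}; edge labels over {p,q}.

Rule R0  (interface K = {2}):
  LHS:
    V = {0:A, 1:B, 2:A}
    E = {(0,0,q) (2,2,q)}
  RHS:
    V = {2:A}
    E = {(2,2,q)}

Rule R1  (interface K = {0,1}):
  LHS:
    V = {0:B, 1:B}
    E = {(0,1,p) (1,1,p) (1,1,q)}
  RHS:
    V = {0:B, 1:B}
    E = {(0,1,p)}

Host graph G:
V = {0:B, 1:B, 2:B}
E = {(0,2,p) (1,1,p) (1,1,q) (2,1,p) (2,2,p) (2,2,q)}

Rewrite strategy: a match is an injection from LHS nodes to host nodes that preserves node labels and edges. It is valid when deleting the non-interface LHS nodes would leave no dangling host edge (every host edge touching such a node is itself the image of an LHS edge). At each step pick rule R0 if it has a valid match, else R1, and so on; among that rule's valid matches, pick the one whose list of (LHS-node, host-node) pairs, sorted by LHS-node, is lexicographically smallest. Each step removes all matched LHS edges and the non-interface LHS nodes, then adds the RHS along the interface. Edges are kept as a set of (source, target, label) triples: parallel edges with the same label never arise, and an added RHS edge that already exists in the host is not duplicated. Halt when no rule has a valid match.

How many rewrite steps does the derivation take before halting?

[0] host  ⇒  3 nodes, 6 edges  {0-p->2 1-p->1 1-q->1 2-p->1 2-p->2 2-q->2}
[1] R1 @ {0↦0, 1↦2}  ⇒  3 nodes, 4 edges  {0-p->2 1-p->1 1-q->1 2-p->1}
[2] R1 @ {0↦2, 1↦1}  ⇒  3 nodes, 2 edges  {0-p->2 2-p->1}
final graph: no rule applies after step 2

Answer: 2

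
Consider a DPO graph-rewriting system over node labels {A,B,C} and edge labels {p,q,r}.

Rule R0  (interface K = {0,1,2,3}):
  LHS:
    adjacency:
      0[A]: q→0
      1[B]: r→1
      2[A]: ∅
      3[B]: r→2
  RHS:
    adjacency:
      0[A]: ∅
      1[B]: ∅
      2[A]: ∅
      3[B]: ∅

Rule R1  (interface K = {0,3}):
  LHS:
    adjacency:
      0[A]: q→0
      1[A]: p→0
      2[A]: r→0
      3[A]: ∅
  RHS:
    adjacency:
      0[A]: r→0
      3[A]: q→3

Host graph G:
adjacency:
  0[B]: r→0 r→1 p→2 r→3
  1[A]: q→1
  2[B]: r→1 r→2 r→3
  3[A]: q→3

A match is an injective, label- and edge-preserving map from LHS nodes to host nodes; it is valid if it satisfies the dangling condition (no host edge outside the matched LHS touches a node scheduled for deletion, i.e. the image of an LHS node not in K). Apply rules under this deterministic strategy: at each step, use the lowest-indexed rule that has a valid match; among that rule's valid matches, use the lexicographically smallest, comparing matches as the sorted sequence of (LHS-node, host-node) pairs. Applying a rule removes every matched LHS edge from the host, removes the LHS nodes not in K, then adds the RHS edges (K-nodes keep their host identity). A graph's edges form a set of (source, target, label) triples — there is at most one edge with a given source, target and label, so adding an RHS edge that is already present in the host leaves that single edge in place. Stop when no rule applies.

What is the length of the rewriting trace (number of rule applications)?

Answer: 2

Rewrite trace:
start.  V:4 E:9  edges: 0-r->0 0-r->1 0-p->2 0-r->3 1-q->1 2-r->1 2-r->2 2-r->3 3-q->3
1. fire R0 via {0↦1, 1↦0, 2↦3, 3↦2}  →  V:4 E:6  edges: 0-r->1 0-p->2 0-r->3 2-r->1 2-r->2 3-q->3
2. fire R0 via {0↦3, 1↦2, 2↦1, 3↦0}  →  V:4 E:3  edges: 0-p->2 0-r->3 2-r->1
halt: no rule applies after step 2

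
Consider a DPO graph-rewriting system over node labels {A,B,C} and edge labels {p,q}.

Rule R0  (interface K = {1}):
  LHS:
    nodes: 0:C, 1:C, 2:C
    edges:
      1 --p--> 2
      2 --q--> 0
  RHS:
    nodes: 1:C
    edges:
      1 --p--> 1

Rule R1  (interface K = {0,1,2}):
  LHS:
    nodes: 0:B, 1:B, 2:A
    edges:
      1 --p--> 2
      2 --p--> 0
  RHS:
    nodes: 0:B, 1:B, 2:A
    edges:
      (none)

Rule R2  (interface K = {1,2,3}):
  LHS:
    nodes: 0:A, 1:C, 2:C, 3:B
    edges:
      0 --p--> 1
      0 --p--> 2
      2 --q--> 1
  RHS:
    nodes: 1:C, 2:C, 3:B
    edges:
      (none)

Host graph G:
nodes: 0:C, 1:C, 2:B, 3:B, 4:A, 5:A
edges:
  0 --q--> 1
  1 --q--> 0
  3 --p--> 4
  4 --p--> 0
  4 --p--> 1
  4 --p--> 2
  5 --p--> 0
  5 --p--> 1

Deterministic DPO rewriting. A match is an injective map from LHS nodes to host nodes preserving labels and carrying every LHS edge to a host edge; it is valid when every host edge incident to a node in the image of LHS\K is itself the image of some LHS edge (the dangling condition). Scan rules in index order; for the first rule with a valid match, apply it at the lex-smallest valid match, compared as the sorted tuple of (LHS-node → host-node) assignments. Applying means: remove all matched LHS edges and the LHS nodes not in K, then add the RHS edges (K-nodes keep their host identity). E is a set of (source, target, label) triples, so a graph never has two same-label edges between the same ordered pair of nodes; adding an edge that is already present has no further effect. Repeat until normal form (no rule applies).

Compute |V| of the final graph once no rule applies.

Answer: 4

Steps:
start.  V:6 E:8  edges: 0-q->1 1-q->0 3-p->4 4-p->0 4-p->1 4-p->2 5-p->0 5-p->1
1. fire R1 via {0↦2, 1↦3, 2↦4}  →  V:6 E:6  edges: 0-q->1 1-q->0 4-p->0 4-p->1 5-p->0 5-p->1
2. fire R2 via {0↦4, 1↦0, 2↦1, 3↦2}  →  V:5 E:3  edges: 0-q->1 5-p->0 5-p->1
3. fire R2 via {0↦5, 1↦1, 2↦0, 3↦2}  →  V:4 E:0  edges: ∅
final graph: no rule applies after step 3
NF nodes: {0:C, 1:C, 2:B, 3:B}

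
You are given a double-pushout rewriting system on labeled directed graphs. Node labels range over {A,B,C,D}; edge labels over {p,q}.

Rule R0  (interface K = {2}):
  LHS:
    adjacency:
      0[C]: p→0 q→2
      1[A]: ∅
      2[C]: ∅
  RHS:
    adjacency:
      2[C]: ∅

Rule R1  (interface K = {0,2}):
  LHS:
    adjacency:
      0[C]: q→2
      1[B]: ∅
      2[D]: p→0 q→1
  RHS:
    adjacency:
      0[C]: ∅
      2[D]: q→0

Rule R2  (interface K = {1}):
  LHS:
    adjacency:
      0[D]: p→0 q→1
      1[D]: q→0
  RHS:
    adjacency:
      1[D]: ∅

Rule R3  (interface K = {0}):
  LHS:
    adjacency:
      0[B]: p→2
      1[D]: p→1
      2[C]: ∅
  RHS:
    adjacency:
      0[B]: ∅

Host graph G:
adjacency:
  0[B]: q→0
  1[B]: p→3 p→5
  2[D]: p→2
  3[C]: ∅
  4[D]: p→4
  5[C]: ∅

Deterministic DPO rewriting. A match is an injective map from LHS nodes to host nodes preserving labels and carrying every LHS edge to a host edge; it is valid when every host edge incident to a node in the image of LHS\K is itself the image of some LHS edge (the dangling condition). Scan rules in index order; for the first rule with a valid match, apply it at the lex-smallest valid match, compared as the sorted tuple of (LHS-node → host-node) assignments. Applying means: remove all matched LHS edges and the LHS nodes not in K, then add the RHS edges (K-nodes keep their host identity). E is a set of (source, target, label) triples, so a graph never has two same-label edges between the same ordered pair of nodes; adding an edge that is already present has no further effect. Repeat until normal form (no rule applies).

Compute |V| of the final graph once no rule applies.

Answer: 2

Derivation:
initial: |V|=6 |E|=5  E = 0-q->0 1-p->3 1-p->5 2-p->2 4-p->4
step 1: apply R3 at {0↦1, 1↦2, 2↦3}  → |V|=4 |E|=3  E = 0-q->0 1-p->5 4-p->4
step 2: apply R3 at {0↦1, 1↦4, 2↦5}  → |V|=2 |E|=1  E = 0-q->0
final graph: no rule applies after step 2
NF nodes: {0:B, 1:B}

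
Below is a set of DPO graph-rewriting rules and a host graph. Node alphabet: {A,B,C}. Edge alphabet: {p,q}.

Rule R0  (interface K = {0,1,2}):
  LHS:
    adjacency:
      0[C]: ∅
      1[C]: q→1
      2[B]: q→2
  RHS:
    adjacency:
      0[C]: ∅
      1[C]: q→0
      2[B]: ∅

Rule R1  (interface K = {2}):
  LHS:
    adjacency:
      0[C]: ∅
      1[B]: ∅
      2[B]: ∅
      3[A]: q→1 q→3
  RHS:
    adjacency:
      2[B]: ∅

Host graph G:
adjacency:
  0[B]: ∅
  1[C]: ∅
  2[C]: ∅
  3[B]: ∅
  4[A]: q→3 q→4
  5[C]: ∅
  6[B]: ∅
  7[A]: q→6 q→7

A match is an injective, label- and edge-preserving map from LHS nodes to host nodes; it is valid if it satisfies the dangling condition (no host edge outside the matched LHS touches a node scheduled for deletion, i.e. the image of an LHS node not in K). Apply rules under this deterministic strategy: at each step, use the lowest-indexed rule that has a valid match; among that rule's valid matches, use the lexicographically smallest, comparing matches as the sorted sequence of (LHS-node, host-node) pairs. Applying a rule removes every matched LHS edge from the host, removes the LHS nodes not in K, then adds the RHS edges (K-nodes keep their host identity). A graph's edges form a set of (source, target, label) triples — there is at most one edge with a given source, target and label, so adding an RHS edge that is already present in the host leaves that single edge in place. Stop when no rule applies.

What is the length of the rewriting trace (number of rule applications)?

start.  V:8 E:4  edges: 4-q->3 4-q->4 7-q->6 7-q->7
1. fire R1 via {0↦1, 1↦3, 2↦0, 3↦4}  →  V:5 E:2  edges: 7-q->6 7-q->7
2. fire R1 via {0↦2, 1↦6, 2↦0, 3↦7}  →  V:2 E:0  edges: ∅
halt: no rule applies after step 2

Answer: 2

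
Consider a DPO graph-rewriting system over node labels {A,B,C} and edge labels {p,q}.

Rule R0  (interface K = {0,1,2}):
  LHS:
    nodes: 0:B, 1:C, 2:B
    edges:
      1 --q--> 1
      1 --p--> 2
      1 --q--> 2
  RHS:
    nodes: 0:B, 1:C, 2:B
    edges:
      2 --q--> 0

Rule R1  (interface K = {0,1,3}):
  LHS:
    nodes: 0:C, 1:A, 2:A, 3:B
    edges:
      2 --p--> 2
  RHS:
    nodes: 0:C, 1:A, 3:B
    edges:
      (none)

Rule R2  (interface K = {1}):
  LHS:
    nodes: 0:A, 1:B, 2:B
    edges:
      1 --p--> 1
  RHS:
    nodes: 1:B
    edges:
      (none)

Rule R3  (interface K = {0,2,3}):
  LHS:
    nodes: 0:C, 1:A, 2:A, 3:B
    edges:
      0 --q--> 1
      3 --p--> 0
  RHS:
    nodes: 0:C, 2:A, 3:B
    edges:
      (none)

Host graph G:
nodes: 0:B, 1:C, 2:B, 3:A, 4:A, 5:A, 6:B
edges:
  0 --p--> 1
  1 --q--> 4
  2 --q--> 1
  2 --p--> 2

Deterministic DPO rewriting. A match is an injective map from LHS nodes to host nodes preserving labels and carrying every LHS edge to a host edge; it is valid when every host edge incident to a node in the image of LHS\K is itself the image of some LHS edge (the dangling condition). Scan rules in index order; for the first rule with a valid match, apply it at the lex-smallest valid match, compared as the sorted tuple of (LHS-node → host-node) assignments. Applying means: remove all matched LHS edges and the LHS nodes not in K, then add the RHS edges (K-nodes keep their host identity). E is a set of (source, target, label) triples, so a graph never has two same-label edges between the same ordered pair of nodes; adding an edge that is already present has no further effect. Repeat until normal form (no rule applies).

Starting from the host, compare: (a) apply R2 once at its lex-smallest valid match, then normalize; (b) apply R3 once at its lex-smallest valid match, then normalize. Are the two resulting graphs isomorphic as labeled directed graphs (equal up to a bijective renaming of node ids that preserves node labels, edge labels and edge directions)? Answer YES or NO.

branch R2-first: apply at {0↦3, 1↦2, 2↦6} → |E|=3, then 1 more step(s) → NF |V|=4 |E|=1 V={0:B, 1:C, 2:B, 5:A} E=2-q->1
branch R3-first: apply at {0↦1, 1↦4, 2↦3, 3↦0} → |E|=2, then 1 more step(s) → NF |V|=4 |E|=1 V={1:C, 2:B, 5:A, 6:B} E=2-q->1
graphs isomorphic (equal up to label-preserving node renaming)

Answer: YES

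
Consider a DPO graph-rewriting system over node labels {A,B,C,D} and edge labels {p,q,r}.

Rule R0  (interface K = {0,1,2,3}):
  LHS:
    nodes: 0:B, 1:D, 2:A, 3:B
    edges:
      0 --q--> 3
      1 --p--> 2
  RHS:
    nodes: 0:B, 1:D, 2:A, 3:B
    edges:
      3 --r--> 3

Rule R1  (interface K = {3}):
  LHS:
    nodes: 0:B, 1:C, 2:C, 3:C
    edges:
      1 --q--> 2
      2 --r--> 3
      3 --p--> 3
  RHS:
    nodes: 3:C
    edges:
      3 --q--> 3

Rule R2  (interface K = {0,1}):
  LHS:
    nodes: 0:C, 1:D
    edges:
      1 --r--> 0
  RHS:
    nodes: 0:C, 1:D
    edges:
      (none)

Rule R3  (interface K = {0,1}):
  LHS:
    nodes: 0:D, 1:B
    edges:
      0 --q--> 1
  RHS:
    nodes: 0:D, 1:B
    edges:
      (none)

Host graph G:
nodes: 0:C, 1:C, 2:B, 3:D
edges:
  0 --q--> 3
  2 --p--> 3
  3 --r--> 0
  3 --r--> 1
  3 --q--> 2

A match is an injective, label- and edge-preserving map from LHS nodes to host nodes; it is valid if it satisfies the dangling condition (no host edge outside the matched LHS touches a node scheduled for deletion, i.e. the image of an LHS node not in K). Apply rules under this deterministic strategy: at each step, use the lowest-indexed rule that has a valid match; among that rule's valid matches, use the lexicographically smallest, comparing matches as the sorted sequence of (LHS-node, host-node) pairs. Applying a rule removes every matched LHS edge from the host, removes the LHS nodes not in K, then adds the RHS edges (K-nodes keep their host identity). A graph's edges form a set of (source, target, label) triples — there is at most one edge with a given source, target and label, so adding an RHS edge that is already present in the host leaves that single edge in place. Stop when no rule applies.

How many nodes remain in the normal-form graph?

start.  V:4 E:5  edges: 0-q->3 2-p->3 3-r->0 3-r->1 3-q->2
1. fire R2 via {0↦0, 1↦3}  →  V:4 E:4  edges: 0-q->3 2-p->3 3-r->1 3-q->2
2. fire R2 via {0↦1, 1↦3}  →  V:4 E:3  edges: 0-q->3 2-p->3 3-q->2
3. fire R3 via {0↦3, 1↦2}  →  V:4 E:2  edges: 0-q->3 2-p->3
halt: no rule applies after step 3
NF nodes: {0:C, 1:C, 2:B, 3:D}

Answer: 4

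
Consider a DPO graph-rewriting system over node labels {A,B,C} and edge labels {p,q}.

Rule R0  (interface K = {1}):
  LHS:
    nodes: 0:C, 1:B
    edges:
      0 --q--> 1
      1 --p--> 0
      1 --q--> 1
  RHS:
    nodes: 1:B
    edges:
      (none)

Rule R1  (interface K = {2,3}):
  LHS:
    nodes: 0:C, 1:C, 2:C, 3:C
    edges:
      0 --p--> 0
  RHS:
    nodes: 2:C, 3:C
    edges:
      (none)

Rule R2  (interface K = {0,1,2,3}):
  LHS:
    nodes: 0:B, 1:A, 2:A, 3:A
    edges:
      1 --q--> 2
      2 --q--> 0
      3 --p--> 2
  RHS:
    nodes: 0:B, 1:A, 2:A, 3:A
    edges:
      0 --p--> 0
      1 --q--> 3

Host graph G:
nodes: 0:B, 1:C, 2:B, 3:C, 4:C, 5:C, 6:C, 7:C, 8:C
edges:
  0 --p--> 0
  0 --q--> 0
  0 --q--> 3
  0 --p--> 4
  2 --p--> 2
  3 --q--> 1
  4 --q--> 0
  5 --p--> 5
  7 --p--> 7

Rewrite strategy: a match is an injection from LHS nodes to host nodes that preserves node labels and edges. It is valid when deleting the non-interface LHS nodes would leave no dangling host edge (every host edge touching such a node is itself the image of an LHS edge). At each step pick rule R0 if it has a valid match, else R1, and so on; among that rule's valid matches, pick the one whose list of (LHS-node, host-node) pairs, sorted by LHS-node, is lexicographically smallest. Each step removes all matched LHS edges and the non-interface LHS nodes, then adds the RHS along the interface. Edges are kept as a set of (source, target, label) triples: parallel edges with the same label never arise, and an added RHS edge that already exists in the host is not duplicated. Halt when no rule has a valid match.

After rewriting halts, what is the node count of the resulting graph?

Answer: 4

Derivation:
start.  V:9 E:9  edges: 0-p->0 0-q->0 0-q->3 0-p->4 2-p->2 3-q->1 4-q->0 5-p->5 7-p->7
1. fire R0 via {0↦4, 1↦0}  →  V:8 E:6  edges: 0-p->0 0-q->3 2-p->2 3-q->1 5-p->5 7-p->7
2. fire R1 via {0↦5, 1↦6, 2↦1, 3↦3}  →  V:6 E:5  edges: 0-p->0 0-q->3 2-p->2 3-q->1 7-p->7
3. fire R1 via {0↦7, 1↦8, 2↦1, 3↦3}  →  V:4 E:4  edges: 0-p->0 0-q->3 2-p->2 3-q->1
normal form: no rule applies after step 3
NF nodes: {0:B, 1:C, 2:B, 3:C}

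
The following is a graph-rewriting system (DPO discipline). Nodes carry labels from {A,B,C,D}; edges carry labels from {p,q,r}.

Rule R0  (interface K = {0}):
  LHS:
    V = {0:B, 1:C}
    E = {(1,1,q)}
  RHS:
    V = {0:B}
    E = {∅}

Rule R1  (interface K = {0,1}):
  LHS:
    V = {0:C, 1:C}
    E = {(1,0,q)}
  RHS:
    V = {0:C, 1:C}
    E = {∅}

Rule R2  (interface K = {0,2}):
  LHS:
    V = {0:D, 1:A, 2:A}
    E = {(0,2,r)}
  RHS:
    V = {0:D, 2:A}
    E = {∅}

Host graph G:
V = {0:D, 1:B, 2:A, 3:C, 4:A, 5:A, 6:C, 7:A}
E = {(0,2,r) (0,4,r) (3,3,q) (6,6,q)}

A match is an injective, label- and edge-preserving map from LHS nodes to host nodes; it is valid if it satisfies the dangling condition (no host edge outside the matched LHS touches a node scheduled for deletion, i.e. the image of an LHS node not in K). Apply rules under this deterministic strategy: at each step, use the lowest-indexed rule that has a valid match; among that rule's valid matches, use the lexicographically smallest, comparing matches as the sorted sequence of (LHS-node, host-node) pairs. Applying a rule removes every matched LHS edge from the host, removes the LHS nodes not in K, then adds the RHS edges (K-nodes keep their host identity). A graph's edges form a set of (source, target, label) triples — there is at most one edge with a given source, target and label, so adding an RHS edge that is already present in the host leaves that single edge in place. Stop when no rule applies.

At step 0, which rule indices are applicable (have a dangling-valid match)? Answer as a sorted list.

R0: 2 valid matches — {0↦1, 1↦3}, {0↦1, 1↦6}
R1: no valid match — LHS pattern not found
R2: 4 valid matches — {0↦0, 1↦5, 2↦2}, {0↦0, 1↦5, 2↦4}, {0↦0, 1↦7, 2↦2} (+1 more)

Answer: [R0,R2]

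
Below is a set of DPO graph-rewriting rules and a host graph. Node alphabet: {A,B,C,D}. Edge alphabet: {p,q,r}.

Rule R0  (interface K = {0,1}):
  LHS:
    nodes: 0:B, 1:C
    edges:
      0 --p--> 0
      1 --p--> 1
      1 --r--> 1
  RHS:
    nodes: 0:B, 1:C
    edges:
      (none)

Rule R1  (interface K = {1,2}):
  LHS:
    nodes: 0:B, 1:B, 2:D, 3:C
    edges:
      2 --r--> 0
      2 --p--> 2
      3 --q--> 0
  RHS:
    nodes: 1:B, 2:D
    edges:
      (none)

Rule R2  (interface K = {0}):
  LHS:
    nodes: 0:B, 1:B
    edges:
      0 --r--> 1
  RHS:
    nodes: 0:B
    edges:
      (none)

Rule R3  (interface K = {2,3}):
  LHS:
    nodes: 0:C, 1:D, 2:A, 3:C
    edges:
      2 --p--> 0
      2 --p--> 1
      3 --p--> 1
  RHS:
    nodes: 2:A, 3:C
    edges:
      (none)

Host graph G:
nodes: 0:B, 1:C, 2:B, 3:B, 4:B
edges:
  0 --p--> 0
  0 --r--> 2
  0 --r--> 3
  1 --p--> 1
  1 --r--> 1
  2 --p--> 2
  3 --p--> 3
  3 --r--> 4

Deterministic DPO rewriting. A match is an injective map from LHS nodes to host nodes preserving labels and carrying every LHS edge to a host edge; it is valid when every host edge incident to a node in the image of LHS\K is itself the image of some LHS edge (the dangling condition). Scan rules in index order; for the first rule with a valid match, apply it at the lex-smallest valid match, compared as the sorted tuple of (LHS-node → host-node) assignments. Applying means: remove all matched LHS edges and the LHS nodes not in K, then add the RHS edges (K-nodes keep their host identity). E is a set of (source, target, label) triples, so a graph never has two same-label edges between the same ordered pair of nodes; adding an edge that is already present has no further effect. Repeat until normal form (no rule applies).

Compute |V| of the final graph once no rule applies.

[0] host  ⇒  5 nodes, 8 edges  {0-p->0 0-r->2 0-r->3 1-p->1 1-r->1 2-p->2 3-p->3 3-r->4}
[1] R0 @ {0↦0, 1↦1}  ⇒  5 nodes, 5 edges  {0-r->2 0-r->3 2-p->2 3-p->3 3-r->4}
[2] R2 @ {0↦3, 1↦4}  ⇒  4 nodes, 4 edges  {0-r->2 0-r->3 2-p->2 3-p->3}
final graph: no rule applies after step 2
NF nodes: {0:B, 1:C, 2:B, 3:B}

Answer: 4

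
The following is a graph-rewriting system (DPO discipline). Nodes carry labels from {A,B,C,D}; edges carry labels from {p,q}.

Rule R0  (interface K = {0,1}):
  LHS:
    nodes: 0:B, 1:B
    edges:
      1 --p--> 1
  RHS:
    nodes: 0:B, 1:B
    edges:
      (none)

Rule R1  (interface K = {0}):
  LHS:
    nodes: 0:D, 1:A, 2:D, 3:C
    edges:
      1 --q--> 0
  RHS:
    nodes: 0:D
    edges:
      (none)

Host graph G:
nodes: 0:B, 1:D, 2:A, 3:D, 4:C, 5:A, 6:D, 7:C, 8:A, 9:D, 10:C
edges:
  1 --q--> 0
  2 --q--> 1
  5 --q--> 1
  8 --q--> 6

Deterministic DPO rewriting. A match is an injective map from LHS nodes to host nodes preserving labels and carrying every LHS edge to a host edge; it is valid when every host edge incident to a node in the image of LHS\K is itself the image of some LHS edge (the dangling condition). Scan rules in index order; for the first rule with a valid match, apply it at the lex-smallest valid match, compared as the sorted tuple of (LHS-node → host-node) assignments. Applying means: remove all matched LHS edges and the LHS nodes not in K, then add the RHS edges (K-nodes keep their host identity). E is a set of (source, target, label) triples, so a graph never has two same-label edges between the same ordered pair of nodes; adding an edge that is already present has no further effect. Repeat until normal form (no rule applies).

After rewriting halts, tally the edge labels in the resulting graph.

Answer: q:2

Rewrite trace:
initial: |V|=11 |E|=4  E = 1-q->0 2-q->1 5-q->1 8-q->6
step 1: apply R1 at {0↦1, 1↦2, 2↦3, 3↦4}  → |V|=8 |E|=3  E = 1-q->0 5-q->1 8-q->6
step 2: apply R1 at {0↦1, 1↦5, 2↦9, 3↦7}  → |V|=5 |E|=2  E = 1-q->0 8-q->6
normal form: no rule applies after step 2
NF edges: [(1, 0, 'q'), (8, 6, 'q')]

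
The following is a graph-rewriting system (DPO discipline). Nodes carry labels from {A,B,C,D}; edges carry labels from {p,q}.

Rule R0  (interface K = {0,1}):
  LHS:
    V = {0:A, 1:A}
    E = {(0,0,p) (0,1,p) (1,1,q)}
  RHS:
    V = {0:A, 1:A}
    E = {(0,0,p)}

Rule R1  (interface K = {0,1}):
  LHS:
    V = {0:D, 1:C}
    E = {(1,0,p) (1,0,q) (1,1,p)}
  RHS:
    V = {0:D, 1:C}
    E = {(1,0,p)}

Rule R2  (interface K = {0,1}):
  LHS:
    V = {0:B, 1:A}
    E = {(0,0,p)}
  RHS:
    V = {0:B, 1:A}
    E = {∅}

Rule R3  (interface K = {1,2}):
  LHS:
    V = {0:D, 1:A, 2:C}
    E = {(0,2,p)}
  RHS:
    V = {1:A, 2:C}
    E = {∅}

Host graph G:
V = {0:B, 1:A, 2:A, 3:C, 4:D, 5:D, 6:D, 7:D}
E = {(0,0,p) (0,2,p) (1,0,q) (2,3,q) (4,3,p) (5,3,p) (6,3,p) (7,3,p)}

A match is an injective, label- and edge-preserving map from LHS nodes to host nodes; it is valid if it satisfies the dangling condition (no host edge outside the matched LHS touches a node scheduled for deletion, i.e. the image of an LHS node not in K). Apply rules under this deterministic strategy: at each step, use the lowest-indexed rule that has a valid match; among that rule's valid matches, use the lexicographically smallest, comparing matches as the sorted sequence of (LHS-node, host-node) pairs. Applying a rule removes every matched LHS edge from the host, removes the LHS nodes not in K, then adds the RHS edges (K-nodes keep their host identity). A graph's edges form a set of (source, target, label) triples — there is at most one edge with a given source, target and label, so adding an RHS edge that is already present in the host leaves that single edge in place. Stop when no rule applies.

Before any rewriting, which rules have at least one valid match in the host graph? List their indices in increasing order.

R0: no valid match — LHS pattern not found
R1: no valid match — LHS pattern not found
R2: 2 valid matches — {0↦0, 1↦1}, {0↦0, 1↦2}
R3: 8 valid matches — {0↦4, 1↦1, 2↦3}, {0↦4, 1↦2, 2↦3}, {0↦5, 1↦1, 2↦3} (+5 more)

Answer: [R2,R3]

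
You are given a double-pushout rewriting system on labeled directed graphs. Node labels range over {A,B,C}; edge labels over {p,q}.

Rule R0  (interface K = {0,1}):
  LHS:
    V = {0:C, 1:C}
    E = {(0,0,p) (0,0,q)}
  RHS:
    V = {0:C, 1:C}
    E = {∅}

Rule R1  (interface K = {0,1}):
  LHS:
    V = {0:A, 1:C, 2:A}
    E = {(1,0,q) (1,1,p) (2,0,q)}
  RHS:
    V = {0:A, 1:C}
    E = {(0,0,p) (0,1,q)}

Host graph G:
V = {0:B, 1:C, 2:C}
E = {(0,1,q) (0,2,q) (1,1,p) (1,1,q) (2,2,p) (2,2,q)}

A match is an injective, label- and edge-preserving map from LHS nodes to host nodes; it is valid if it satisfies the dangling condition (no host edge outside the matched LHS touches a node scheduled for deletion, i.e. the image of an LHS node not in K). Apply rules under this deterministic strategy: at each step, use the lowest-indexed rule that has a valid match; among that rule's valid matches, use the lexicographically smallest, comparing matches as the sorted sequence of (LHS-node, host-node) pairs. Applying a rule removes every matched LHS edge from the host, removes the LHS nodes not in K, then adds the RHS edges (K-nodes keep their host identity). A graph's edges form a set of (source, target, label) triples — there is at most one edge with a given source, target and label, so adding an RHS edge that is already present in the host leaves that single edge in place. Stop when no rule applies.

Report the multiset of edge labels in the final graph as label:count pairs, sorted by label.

Answer: q:2

Rewrite trace:
[0] host  ⇒  3 nodes, 6 edges  {0-q->1 0-q->2 1-p->1 1-q->1 2-p->2 2-q->2}
[1] R0 @ {0↦1, 1↦2}  ⇒  3 nodes, 4 edges  {0-q->1 0-q->2 2-p->2 2-q->2}
[2] R0 @ {0↦2, 1↦1}  ⇒  3 nodes, 2 edges  {0-q->1 0-q->2}
final graph: no rule applies after step 2
NF edges: [(0, 1, 'q'), (0, 2, 'q')]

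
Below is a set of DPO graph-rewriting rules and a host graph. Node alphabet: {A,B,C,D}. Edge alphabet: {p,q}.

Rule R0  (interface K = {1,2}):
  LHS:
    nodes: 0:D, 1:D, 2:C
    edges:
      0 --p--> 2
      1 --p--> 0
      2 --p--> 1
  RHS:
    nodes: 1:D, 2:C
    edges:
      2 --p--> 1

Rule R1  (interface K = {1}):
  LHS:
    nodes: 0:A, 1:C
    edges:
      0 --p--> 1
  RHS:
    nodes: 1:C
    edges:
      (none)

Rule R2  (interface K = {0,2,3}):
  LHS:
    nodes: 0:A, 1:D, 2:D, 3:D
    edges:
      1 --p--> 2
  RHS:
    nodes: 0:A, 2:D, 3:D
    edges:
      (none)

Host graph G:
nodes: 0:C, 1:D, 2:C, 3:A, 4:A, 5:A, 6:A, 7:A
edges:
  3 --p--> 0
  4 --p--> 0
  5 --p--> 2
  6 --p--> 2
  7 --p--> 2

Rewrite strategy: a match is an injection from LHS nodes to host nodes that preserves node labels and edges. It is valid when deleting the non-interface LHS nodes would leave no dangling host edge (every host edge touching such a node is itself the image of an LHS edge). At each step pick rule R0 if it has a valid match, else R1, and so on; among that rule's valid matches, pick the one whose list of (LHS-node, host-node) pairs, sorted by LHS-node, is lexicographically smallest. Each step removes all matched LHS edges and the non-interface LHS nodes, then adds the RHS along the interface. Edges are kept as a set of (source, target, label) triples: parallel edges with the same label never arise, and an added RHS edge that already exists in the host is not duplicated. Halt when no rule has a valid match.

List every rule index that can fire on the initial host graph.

Answer: [R1]

Rewrite trace:
R0: no valid match — LHS pattern not found
R1: 5 valid matches — {0↦3, 1↦0}, {0↦4, 1↦0}, {0↦5, 1↦2} (+2 more)
R2: no valid match — LHS pattern not found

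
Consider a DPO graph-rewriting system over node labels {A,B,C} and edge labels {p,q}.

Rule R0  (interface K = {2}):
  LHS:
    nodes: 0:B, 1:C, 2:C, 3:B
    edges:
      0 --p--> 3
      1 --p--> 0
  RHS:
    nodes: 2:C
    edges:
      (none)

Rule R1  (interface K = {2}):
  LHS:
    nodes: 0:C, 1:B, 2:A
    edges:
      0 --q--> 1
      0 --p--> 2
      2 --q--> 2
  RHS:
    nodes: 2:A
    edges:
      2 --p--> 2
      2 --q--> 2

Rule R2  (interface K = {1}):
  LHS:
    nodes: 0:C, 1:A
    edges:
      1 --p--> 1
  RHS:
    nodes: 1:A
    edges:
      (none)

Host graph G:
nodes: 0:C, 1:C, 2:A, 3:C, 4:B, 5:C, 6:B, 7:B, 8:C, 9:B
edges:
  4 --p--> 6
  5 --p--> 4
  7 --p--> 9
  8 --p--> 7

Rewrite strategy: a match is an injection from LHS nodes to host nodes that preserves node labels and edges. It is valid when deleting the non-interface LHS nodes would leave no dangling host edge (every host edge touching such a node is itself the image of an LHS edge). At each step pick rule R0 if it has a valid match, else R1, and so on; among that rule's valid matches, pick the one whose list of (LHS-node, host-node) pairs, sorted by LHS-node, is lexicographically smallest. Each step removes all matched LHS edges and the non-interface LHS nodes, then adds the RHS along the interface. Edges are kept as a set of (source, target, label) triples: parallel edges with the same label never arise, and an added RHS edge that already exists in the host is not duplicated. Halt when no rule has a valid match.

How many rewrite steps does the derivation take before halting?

initial: |V|=10 |E|=4  E = 4-p->6 5-p->4 7-p->9 8-p->7
step 1: apply R0 at {0↦4, 1↦5, 2↦0, 3↦6}  → |V|=7 |E|=2  E = 7-p->9 8-p->7
step 2: apply R0 at {0↦7, 1↦8, 2↦0, 3↦9}  → |V|=4 |E|=0  E = ∅
halt: no rule applies after step 2

Answer: 2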